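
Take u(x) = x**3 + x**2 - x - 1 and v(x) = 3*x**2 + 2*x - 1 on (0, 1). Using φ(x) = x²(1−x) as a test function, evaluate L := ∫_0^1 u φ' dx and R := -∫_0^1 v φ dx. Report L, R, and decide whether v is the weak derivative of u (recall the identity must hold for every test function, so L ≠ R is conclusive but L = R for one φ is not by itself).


LHS = -7/60, RHS = -7/60. Yes, v = u' weakly.

u(x) = x**3 + x**2 - x - 1, classical derivative u'(x) = 3*x**2 + 2*x - 1.
φ(x) = x²(1−x), so φ'(x) = x*(2 - 3*x).
Note φ(0) = φ(1) = 0, so the boundary term u·φ vanishes.
LHS = ∫_0^1 u(x) φ'(x) dx = ∫_0^1 (-3*x^5 - x^4 + 5*x^3 + x^2 - 2*x) dx. Term by term:
  ∫_0^1 -3*x^5 dx = -1/2;  ∫_0^1 -x^4 dx = -1/5;  ∫_0^1 5*x^3 dx = 5/4;
  ∫_0^1 x^2 dx = 1/3;  ∫_0^1 -2*x dx = -1.
Sum: -1/2 − 1/5 + 5/4 + 1/3 − 1 = -7/60.
So LHS = -7/60.
∫_0^1 v(x) φ(x) dx = ∫_0^1 (-3*x^5 + x^4 + 3*x^3 - x^2) dx. Term by term:
  ∫_0^1 -3*x^5 dx = -1/2;  ∫_0^1 x^4 dx = 1/5;  ∫_0^1 3*x^3 dx = 3/4;
  ∫_0^1 -x^2 dx = -1/3.
Sum: -1/2 + 1/5 + 3/4 − 1/3 = 7/60.
So RHS = -∫_0^1 v(x) φ(x) dx = -7/60.
LHS = RHS, so the identity holds for this test φ.
Moreover u is smooth here and v(x) = u'(x) = 3*x**2 + 2*x - 1 pointwise, so the identity holds for every test function. Hence v is the weak derivative of u.


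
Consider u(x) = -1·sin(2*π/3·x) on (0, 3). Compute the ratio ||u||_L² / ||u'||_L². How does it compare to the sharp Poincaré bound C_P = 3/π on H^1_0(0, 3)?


||u||_L² / ||u'||_L² = 3/(2*π) < C_P = 3/π.

u(x) = -1·sin(2*π/3·x), so u'(x) = -2*π*cos(2*π*x/3)/3.
Writing u(x) = A·sin(kπx/L) with A = -1 and k = 2, use ∫_0^L sin²(kπx/L) dx = L/2 and ∫_0^L cos²(kπx/L) dx = L/2.
u² = 1·sin²(2*π/3·x) and (u')² = 4*π^2/9·cos²(2*π/3·x), and each of sin², cos² integrates to L/2 = 3/2 over (0, 3).
∫_0^3 u² dx = 3/2, so ||u||_L² = sqrt(6)/2.
∫_0^3 (u')² dx = 2*π^2/3, so ||u'||_L² = sqrt(6)*π/3.
Ratio ||u||_L² / ||u'||_L² = 3/(2*π).
Sharp Poincaré constant on H^1_0(0, 3) is C_P = L/π = 3/π, achieved by sin(π/3·x).
This is the k = 2 harmonic; the ratio L/(kπ) is strictly less than C_P = L/π, consistent with the sharp inequality ||u||_L² ≤ C_P ||u'||_L².


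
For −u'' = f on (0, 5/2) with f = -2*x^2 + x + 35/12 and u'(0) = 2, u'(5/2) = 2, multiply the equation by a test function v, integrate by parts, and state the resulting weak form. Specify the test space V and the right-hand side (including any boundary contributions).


V = H^1(0, 5/2) (v unrestricted at boundary; u is determined up to an additive constant); weak form: ∫_0^5/2 u'v' dx = ∫_0^5/2 (-2*x^2 + x + 35/12) v dx + 2·v(5/2) − 2·v(0) for all v ∈ V.

Multiply both sides by a test function v and integrate from 0 to 5/2:
  ∫_0^5/2 −u''(x) v(x) dx = ∫_0^5/2 f(x) v(x) dx.
Integrate the LHS by parts once:
  ∫_0^5/2 −u'' v dx = −[u'(x) v(x)]_0^5/2 + ∫_0^5/2 u'(x) v'(x) dx.
Thus ∫_0^5/2 u'(x) v'(x) dx = ∫_0^5/2 f(x) v(x) dx + [u'(x) v(x)]_0^5/2.
Choose V so that boundary terms are either known or forced to vanish.
u has inhomogeneous Neumann u'(0) = 2, u'(5/2) = 2. [u' v]_0^5/2 = (2)·v(5/2) − (2)·v(0) = 2·v(5/2) − 2·v(0). Take V = H^1(0, 5/2); boundary term becomes part of RHS.
Weak formulation: find u (satisfying any essential BC) such that ∫_0^5/2 u'(x) v'(x) dx = ∫_0^5/2 f v dx + 2·v(5/2) − 2·v(0) for all v ∈ V (Neumann data are natural BCs: they enter the RHS as boundary terms).
Substituting f(x) = -2*x^2 + x + 35/12, the right-hand side is ∫_0^5/2 (-2*x^2 + x + 35/12) v dx + 2·v(5/2) − 2·v(0).
Compatibility check (pure Neumann): taking v ≡ 1 ∈ V gives 0 = ∫_0^5/2 f dx + (2) − (2), i.e. ∫_0^5/2 f dx must equal u'(0) − u'(5/2) = 0. Indeed ∫_0^5/2 (-2*x^2 + x + 35/12) dx = 0, so the data are compatible. The solution is then unique only up to an additive constant (fix it e.g. by requiring ∫_0^5/2 u dx = 0).


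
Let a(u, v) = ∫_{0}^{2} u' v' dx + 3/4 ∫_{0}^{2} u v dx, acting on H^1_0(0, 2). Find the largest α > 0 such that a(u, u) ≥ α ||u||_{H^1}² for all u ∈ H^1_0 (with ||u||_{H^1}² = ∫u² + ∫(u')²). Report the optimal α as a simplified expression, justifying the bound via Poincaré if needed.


α = (3 + π^2)/(4 + π^2)

Coercivity of a(·,·) on H^1_0(0, 2) means a(u, u) ≥ α ||u||_{H^1}² for every u ∈ H^1_0.
The interval has length L = 2, and Poincaré/coercivity depend only on L. Here a(u, u) = ∫(u')² + (3/4)·∫u².
Here 0 < c = 3/4 < 1. The condition a(u,u) ≥ α||u||_{H^1}² reads (1−α)∫(u')² ≥ (α−c)∫u². Any admissible α is ≤ 1 (rapidly oscillating u have ∫u²/∫(u')² → 0), and α = 1 would force 0 ≥ (1−c)∫u², impossible since c < 1; so 1−α > 0. By the sharp Poincaré inequality on H^1_0 of an interval of length L, ∫(u')² ≥ (π/L)²∫u² with equality for the first sine mode sin(π(x−x₀)/L) (x₀ the left endpoint), so the inequality holds for all u iff (1−α)(π/L)² ≥ α − c, i.e. α ≤ ((π/L)² + c)/((π/L)² + 1) = (1 + c(L/π)²)/(1 + (L/π)²). With (π/L)² = π^2/4 and c = 3/4, the largest admissible constant is α = ((π/L)² + c)/((π/L)² + 1).
Simplifying, α = (3 + π^2)/(4 + π^2).


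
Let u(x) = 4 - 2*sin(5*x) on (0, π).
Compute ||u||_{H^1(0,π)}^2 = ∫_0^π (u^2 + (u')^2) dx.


||u||_{H^1(0,π)}^2 = -32/5 + 68*π

u'(x) = -10*cos(5*x).
Expand u² and (u')² and integrate term by term on (0, π), using: for integers n ≥ 1, ∫_0^π sin²(nx) dx = ∫_0^π cos²(nx) dx = π/2; for n ≠ n', ∫_0^π sin(nx)sin(n'x) dx = ∫_0^π cos(nx)cos(n'x) dx = 0; and by product-to-sum, ∫_0^π sin(nx)cos(n'x) dx = ½∫_0^π [sin((n+n')x) + sin((n−n')x)] dx, which is 0 when n+n' is even and 2n/(n²−n'²) when n+n' is odd (it need not vanish on (0, π)). For the constant mode: ∫_0^π 1 dx = π, ∫_0^π cos(nx) dx = 0, ∫_0^π sin(nx) dx = (1−(−1)^n)/n.
  u² squared terms: (4)²·∫1 dx = 16·π = 16*π;  (-2)²·∫sin(5x)² dx = 4·π/2 = 2*π.
  u² cross terms: 2·(4)·(-2)·∫1·sin(5x) dx = -16·(2/5) = -32/5.
  So ∫_0^π u² dx = 16*π + 2*π − 32/5 = -32/5 + 18*π.
  (u')² squared terms: (-10)²·∫cos(5x)² dx = 100·π/2 = 50*π.
  So ∫_0^π (u')² dx = 50*π.
||u||_{H^1}^2 = (-32/5 + 18*π) + (50*π) = -32/5 + 68*π.


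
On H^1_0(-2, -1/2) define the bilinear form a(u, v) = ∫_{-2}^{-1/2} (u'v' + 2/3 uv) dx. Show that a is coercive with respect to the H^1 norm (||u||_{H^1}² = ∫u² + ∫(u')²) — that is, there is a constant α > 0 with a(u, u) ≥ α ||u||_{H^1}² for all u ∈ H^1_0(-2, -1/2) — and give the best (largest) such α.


α = 2*(3 + 2*π^2)/(9 + 4*π^2)

Coercivity of a(·,·) on H^1_0(-2, -1/2) means a(u, u) ≥ α ||u||_{H^1}² for every u ∈ H^1_0.
The interval has length L = 3/2, and Poincaré/coercivity depend only on L. Here a(u, u) = ∫(u')² + (2/3)·∫u².
Here 0 < c = 2/3 < 1. The condition a(u,u) ≥ α||u||_{H^1}² reads (1−α)∫(u')² ≥ (α−c)∫u². Any admissible α is ≤ 1 (rapidly oscillating u have ∫u²/∫(u')² → 0), and α = 1 would force 0 ≥ (1−c)∫u², impossible since c < 1; so 1−α > 0. By the sharp Poincaré inequality on H^1_0 of an interval of length L, ∫(u')² ≥ (π/L)²∫u² with equality for the first sine mode sin(π(x−x₀)/L) (x₀ the left endpoint), so the inequality holds for all u iff (1−α)(π/L)² ≥ α − c, i.e. α ≤ ((π/L)² + c)/((π/L)² + 1) = (1 + c(L/π)²)/(1 + (L/π)²). With (π/L)² = 4*π^2/9 and c = 2/3, the largest admissible constant is α = ((π/L)² + c)/((π/L)² + 1).
Simplifying, α = 2*(3 + 2*π^2)/(9 + 4*π^2).


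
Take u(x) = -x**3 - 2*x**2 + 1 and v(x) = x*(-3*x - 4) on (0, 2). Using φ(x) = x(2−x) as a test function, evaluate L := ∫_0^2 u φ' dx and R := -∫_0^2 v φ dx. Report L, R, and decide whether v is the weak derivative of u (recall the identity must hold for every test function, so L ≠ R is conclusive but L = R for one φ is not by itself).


LHS = 152/15, RHS = 152/15. Yes, v = u' weakly.

u(x) = -x**3 - 2*x**2 + 1, classical derivative u'(x) = -3*x**2 - 4*x.
φ(x) = x(2−x), so φ'(x) = 2 - 2*x.
Note φ(0) = φ(2) = 0, so the boundary term u·φ vanishes.
LHS = ∫_0^2 u(x) φ'(x) dx = ∫_0^2 (2*x^4 + 2*x^3 - 4*x^2 - 2*x + 2) dx. Term by term:
  ∫_0^2 2*x^4 dx = 64/5;  ∫_0^2 2*x^3 dx = 8;  ∫_0^2 -4*x^2 dx = -32/3;
  ∫_0^2 -2*x dx = -4;  ∫_0^2 2 dx = 4.
Sum: 64/5 + 8 − 32/3 − 4 + 4 = 152/15.
So LHS = 152/15.
∫_0^2 v(x) φ(x) dx = ∫_0^2 (3*x^4 - 2*x^3 - 8*x^2) dx. Term by term:
  ∫_0^2 3*x^4 dx = 96/5;  ∫_0^2 -2*x^3 dx = -8;  ∫_0^2 -8*x^2 dx = -64/3.
Sum: 96/5 − 8 − 64/3 = -152/15.
So RHS = -∫_0^2 v(x) φ(x) dx = 152/15.
LHS = RHS, so the identity holds for this test φ.
Moreover u is smooth here and v(x) = u'(x) = -3*x**2 - 4*x pointwise, so the identity holds for every test function. Hence v is the weak derivative of u.


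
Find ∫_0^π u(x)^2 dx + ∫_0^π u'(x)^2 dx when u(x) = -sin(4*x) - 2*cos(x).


||u||_{H^1(0,π)}^2 = 64/15 + 25*π/2

u'(x) = 2*sin(x) - 4*cos(4*x).
Expand u² and (u')² and integrate term by term on (0, π), using: for integers n ≥ 1, ∫_0^π sin²(nx) dx = ∫_0^π cos²(nx) dx = π/2; for n ≠ n', ∫_0^π sin(nx)sin(n'x) dx = ∫_0^π cos(nx)cos(n'x) dx = 0; and by product-to-sum, ∫_0^π sin(nx)cos(n'x) dx = ½∫_0^π [sin((n+n')x) + sin((n−n')x)] dx, which is 0 when n+n' is even and 2n/(n²−n'²) when n+n' is odd (it need not vanish on (0, π)).
  u² squared terms: (-1)²·∫sin(4x)² dx = 1·π/2 = π/2;  (-2)²·∫cos(x)² dx = 4·π/2 = 2*π.
  u² cross terms: 2·(-1)·(-2)·∫sin(4x)·cos(x) dx = 4·(8/15) = 32/15.
  So ∫_0^π u² dx = π/2 + 2*π + 32/15 = 32/15 + 5*π/2.
  (u')² squared terms: (-4)²·∫cos(4x)² dx = 16·π/2 = 8*π;  (2)²·∫sin(x)² dx = 4·π/2 = 2*π.
  (u')² cross terms: 2·(-4)·(2)·∫cos(4x)·sin(x) dx = -16·(-2/15) = 32/15.
  So ∫_0^π (u')² dx = 8*π + 2*π + 32/15 = 32/15 + 10*π.
||u||_{H^1}^2 = (32/15 + 5*π/2) + (32/15 + 10*π) = 64/15 + 25*π/2.


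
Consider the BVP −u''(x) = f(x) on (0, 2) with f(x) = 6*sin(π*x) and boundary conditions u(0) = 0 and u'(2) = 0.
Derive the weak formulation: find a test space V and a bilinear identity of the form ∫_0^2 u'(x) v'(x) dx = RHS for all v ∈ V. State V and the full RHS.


V = {v ∈ H^1(0, 2) : v(0) = 0} (test functions vanish at x = 0 where u is specified); weak form: ∫_0^2 u'v' dx = ∫_0^2 (6*sin(π*x)) v dx for all v ∈ V.

Multiply both sides by a test function v and integrate from 0 to 2:
  ∫_0^2 −u''(x) v(x) dx = ∫_0^2 f(x) v(x) dx.
Integrate the LHS by parts once:
  ∫_0^2 −u'' v dx = −[u'(x) v(x)]_0^2 + ∫_0^2 u'(x) v'(x) dx.
Thus ∫_0^2 u'(x) v'(x) dx = ∫_0^2 f(x) v(x) dx + [u'(x) v(x)]_0^2.
Choose V so that boundary terms are either known or forced to vanish.
Mixed BC: u(0) = 0 (Dirichlet) and u'(2) = 0 (Neumann). Define V = {v ∈ H^1(0, 2) : v(0) = 0}. Then [u' v]_0^2 = u'(2)·v(2) − u'(0)·0 = 0.
Weak formulation: find u (satisfying any essential BC) such that ∫_0^2 u'(x) v'(x) dx = ∫_0^2 f v dx for all v ∈ V (Dirichlet at 0 absorbed into V; the Neumann datum at x = 2 is zero, so no boundary term remains).
Substituting f(x) = 6*sin(π*x), the right-hand side is ∫_0^2 (6*sin(π*x)) v dx.


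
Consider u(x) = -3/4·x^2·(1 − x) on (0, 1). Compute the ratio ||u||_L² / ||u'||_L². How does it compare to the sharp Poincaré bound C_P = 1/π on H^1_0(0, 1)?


||u||_L² / ||u'||_L² = sqrt(14)/14 < C_P = 1/π.

u(x) = -3/4·x^2·(1 − x), so u'(x) = 3*x*(3*x - 2)/4.
u(x) = -3/4·x^2·(1 − x) vanishes at x = 0 and x = 1, so u ∈ H^1_0(0, 1). Differentiate via the product rule and integrate the resulting polynomials term by term.
  ∫_0^1 u² dx = ∫_0^1 (9*x^6/16 - 9*x^5/8 + 9*x^4/16) dx. Term by term:
    ∫_0^1 9*x^6/16 dx = 9/112;  ∫_0^1 -9*x^5/8 dx = -3/16;  ∫_0^1 9*x^4/16 dx = 9/80.
  Sum: 9/112 − 3/16 + 9/80 = 3/560.
  ∫_0^1 (u')² dx = ∫_0^1 (81*x^4/16 - 27*x^3/4 + 9*x^2/4) dx. Term by term:
    ∫_0^1 81*x^4/16 dx = 81/80;  ∫_0^1 -27*x^3/4 dx = -27/16;  ∫_0^1 9*x^2/4 dx = 3/4.
  Sum: 81/80 − 27/16 + 3/4 = 3/40.
∫_0^1 u² dx = 3/560, so ||u||_L² = sqrt(105)/140.
∫_0^1 (u')² dx = 3/40, so ||u'||_L² = sqrt(30)/20.
Ratio ||u||_L² / ||u'||_L² = sqrt(14)/14.
Sharp Poincaré constant on H^1_0(0, 1) is C_P = L/π = 1/π, achieved by sin(π·x).
A polynomial bump cannot attain the sharp Poincaré constant (only the first sine eigenfunction does), so the ratio is strictly less than C_P, consistent with ||u||_L² ≤ C_P ||u'||_L².


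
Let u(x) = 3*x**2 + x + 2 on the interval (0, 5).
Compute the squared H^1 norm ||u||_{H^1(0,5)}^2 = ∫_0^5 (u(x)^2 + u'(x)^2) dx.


||u||_{H^1}^2 = 52975/6

The H^1 norm (squared) on an interval (0, L) is
  ||u||_{H^1}^2 = ∫_0^L u(x)^2 dx + ∫_0^L u'(x)^2 dx.
Compute u'(x) = 6*x + 1.
Then u(x)^2 = 9*x**4 + 6*x**3 + 13*x**2 + 4*x + 4 and u'(x)^2 = 36*x**2 + 12*x + 1.
Integrate each monomial from 0 to 5 using ∫_0^5 c·x^n dx = c·5^(n+1)/(n+1):
  ∫_0^5 u(x)^2 dx = ∫_0^5 (9*x^4 + 6*x^3 + 13*x^2 + 4*x + 4) dx. Term by term:
    ∫_0^5 9*x^4 dx = 5625;  ∫_0^5 6*x^3 dx = 1875/2;  ∫_0^5 13*x^2 dx = 1625/3;
    ∫_0^5 4*x dx = 50;  ∫_0^5 4 dx = 20.
  Sum: 5625 + 1875/2 + 1625/3 + 50 + 20 = 43045/6.
  ∫_0^5 u'(x)^2 dx = ∫_0^5 (36*x^2 + 12*x + 1) dx. Term by term:
    ∫_0^5 36*x^2 dx = 1500;  ∫_0^5 12*x dx = 150;  ∫_0^5 1 dx = 5.
  Sum: 1500 + 150 + 5 = 1655.
Adding: ||u||_{H^1}^2 = 43045/6 + 1655 = 52975/6.


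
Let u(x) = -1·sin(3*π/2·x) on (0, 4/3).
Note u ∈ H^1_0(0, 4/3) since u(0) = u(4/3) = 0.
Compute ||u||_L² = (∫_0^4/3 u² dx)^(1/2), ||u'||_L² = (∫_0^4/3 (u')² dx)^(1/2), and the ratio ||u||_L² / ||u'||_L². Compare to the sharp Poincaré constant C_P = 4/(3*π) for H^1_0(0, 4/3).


||u||_L² / ||u'||_L² = 2/(3*π) < C_P = 4/(3*π).

u(x) = -1·sin(3*π/2·x), so u'(x) = -3*π*cos(3*π*x/2)/2.
Writing u(x) = A·sin(kπx/L) with A = -1 and k = 2, use ∫_0^L sin²(kπx/L) dx = L/2 and ∫_0^L cos²(kπx/L) dx = L/2.
u² = 1·sin²(3*π/2·x) and (u')² = 9*π^2/4·cos²(3*π/2·x), and each of sin², cos² integrates to L/2 = 2/3 over (0, 4/3).
∫_0^4/3 u² dx = 2/3, so ||u||_L² = sqrt(6)/3.
∫_0^4/3 (u')² dx = 3*π^2/2, so ||u'||_L² = sqrt(6)*π/2.
Ratio ||u||_L² / ||u'||_L² = 2/(3*π).
Sharp Poincaré constant on H^1_0(0, 4/3) is C_P = L/π = 4/(3*π), achieved by sin(3*π/4·x).
This is the k = 2 harmonic; the ratio L/(kπ) is strictly less than C_P = L/π, consistent with the sharp inequality ||u||_L² ≤ C_P ||u'||_L².


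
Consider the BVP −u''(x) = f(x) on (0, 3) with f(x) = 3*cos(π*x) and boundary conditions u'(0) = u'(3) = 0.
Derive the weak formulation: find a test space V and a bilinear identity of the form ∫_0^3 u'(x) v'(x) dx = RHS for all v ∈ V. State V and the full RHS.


V = H^1(0, 3) (no boundary constraint on v; u is determined up to an additive constant); weak form: ∫_0^3 u'v' dx = ∫_0^3 (3*cos(π*x)) v dx for all v ∈ V.

Multiply both sides by a test function v and integrate from 0 to 3:
  ∫_0^3 −u''(x) v(x) dx = ∫_0^3 f(x) v(x) dx.
Integrate the LHS by parts once:
  ∫_0^3 −u'' v dx = −[u'(x) v(x)]_0^3 + ∫_0^3 u'(x) v'(x) dx.
Thus ∫_0^3 u'(x) v'(x) dx = ∫_0^3 f(x) v(x) dx + [u'(x) v(x)]_0^3.
Choose V so that boundary terms are either known or forced to vanish.
u has homogeneous Neumann: u'(0) = u'(3) = 0. So [u' v]_0^3 = 0·v(3) − 0·v(0) = 0 for any v; take V = H^1(0, 3).
Weak formulation: find u (satisfying any essential BC) such that ∫_0^3 u'(x) v'(x) dx = ∫_0^3 f v dx for all v ∈ V (homogeneous Neumann, so boundary terms vanish).
Substituting f(x) = 3*cos(π*x), the right-hand side is ∫_0^3 (3*cos(π*x)) v dx.
Compatibility check (pure Neumann): taking v ≡ 1 ∈ V gives 0 = ∫_0^3 f dx + (0) − (0), i.e. ∫_0^3 f dx must equal u'(0) − u'(3) = 0. Indeed ∫_0^3 (3*cos(π*x)) dx = 0, so the data are compatible. The solution is then unique only up to an additive constant (fix it e.g. by requiring ∫_0^3 u dx = 0).


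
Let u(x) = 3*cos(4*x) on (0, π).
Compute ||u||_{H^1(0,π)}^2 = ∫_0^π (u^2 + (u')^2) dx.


||u||_{H^1(0,π)}^2 = 153*π/2

u'(x) = -12*sin(4*x).
Expand u² and (u')² and integrate term by term on (0, π), using: for integers n ≥ 1, ∫_0^π sin²(nx) dx = ∫_0^π cos²(nx) dx = π/2; for n ≠ n', ∫_0^π sin(nx)sin(n'x) dx = ∫_0^π cos(nx)cos(n'x) dx = 0; and by product-to-sum, ∫_0^π sin(nx)cos(n'x) dx = ½∫_0^π [sin((n+n')x) + sin((n−n')x)] dx, which is 0 when n+n' is even and 2n/(n²−n'²) when n+n' is odd (it need not vanish on (0, π)).
  u² squared terms: (3)²·∫cos(4x)² dx = 9·π/2 = 9*π/2.
  So ∫_0^π u² dx = 9*π/2.
  (u')² squared terms: (-12)²·∫sin(4x)² dx = 144·π/2 = 72*π.
  So ∫_0^π (u')² dx = 72*π.
||u||_{H^1}^2 = (9*π/2) + (72*π) = 153*π/2.


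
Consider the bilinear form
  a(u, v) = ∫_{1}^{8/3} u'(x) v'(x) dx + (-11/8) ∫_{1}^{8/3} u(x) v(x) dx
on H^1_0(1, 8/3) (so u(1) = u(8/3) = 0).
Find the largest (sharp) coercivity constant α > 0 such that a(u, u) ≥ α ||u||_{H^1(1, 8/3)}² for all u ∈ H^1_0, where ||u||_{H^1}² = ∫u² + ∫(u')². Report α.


α = (-275 + 72*π^2)/(8*(25 + 9*π^2))

Coercivity of a(·,·) on H^1_0(1, 8/3) means a(u, u) ≥ α ||u||_{H^1}² for every u ∈ H^1_0.
The interval has length L = 5/3, and Poincaré/coercivity depend only on L. Here a(u, u) = ∫(u')² + (-11/8)·∫u².
Here c = -11/8 < 0 with |c| < (π/L)² = 9*π^2/25, so coercivity still holds. The condition a(u,u) ≥ α||u||_{H^1}² reads (1−α)∫(u')² ≥ (α−c)∫u². Any admissible α is ≤ 1 (rapidly oscillating u have ∫u²/∫(u')² → 0), and α = 1 would force 0 ≥ (1−c)∫u², impossible since c < 1; so 1−α > 0. By the sharp Poincaré inequality on H^1_0 of an interval of length L, ∫(u')² ≥ (π/L)²∫u² with equality for the first sine mode sin(π(x−x₀)/L) (x₀ the left endpoint), so the inequality holds for all u iff (1−α)(π/L)² ≥ α − c, i.e. α ≤ ((π/L)² + c)/((π/L)² + 1) = (1 + c(L/π)²)/(1 + (L/π)²). (Direct route, valid since c ≤ 0: Poincaré gives c∫u² ≥ c(L/π)²∫(u')², so a(u,u) ≥ (1 + c(L/π)²)∫(u')², while ||u||_{H^1}² ≤ (1 + (L/π)²)∫(u')²; dividing yields the same α.) With (π/L)² = 9*π^2/25 and c = -11/8, the largest admissible constant is α = ((π/L)² + c)/((π/L)² + 1).
Simplifying, α = (-275 + 72*π^2)/(8*(25 + 9*π^2)).


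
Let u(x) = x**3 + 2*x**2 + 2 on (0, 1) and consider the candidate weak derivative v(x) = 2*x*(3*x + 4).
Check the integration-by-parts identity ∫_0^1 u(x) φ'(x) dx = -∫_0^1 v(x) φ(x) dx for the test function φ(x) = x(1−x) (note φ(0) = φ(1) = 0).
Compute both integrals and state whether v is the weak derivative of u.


LHS = -29/60, RHS = -29/30. No, v is not the weak derivative of u.

u(x) = x**3 + 2*x**2 + 2, classical derivative u'(x) = 3*x**2 + 4*x.
φ(x) = x(1−x), so φ'(x) = 1 - 2*x.
Note φ(0) = φ(1) = 0, so the boundary term u·φ vanishes.
LHS = ∫_0^1 u(x) φ'(x) dx = ∫_0^1 (-2*x^4 - 3*x^3 + 2*x^2 - 4*x + 2) dx. Term by term:
  ∫_0^1 -2*x^4 dx = -2/5;  ∫_0^1 -3*x^3 dx = -3/4;  ∫_0^1 2*x^2 dx = 2/3;
  ∫_0^1 -4*x dx = -2;  ∫_0^1 2 dx = 2.
Sum: -2/5 − 3/4 + 2/3 − 2 + 2 = -29/60.
So LHS = -29/60.
∫_0^1 v(x) φ(x) dx = ∫_0^1 (-6*x^4 - 2*x^3 + 8*x^2) dx. Term by term:
  ∫_0^1 -6*x^4 dx = -6/5;  ∫_0^1 -2*x^3 dx = -1/2;  ∫_0^1 8*x^2 dx = 8/3.
Sum: -6/5 − 1/2 + 8/3 = 29/30.
So RHS = -∫_0^1 v(x) φ(x) dx = -29/30.
LHS − RHS = 29/60 ≠ 0, so the identity fails.
(For a valid weak derivative the identity must hold for EVERY test function, in particular this one. The failure shows v is NOT the weak derivative of u.)
Correct weak derivative would be u'(x) = 3*x**2 + 4*x.


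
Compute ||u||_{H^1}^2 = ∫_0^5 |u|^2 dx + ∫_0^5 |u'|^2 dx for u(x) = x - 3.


||u||_{H^1}^2 = 50/3

The H^1 norm (squared) on an interval (0, L) is
  ||u||_{H^1}^2 = ∫_0^L u(x)^2 dx + ∫_0^L u'(x)^2 dx.
Compute u'(x) = 1.
Then u(x)^2 = x**2 - 6*x + 9 and u'(x)^2 = 1.
Integrate each monomial from 0 to 5 using ∫_0^5 c·x^n dx = c·5^(n+1)/(n+1):
  ∫_0^5 u(x)^2 dx = ∫_0^5 (x^2 - 6*x + 9) dx. Term by term:
    ∫_0^5 x^2 dx = 125/3;  ∫_0^5 -6*x dx = -75;  ∫_0^5 9 dx = 45.
  Sum: 125/3 − 75 + 45 = 35/3.
  ∫_0^5 u'(x)^2 dx = ∫_0^5 (1) dx. Term by term:
    ∫_0^5 1 dx = 5.
Adding: ||u||_{H^1}^2 = 35/3 + 5 = 50/3.


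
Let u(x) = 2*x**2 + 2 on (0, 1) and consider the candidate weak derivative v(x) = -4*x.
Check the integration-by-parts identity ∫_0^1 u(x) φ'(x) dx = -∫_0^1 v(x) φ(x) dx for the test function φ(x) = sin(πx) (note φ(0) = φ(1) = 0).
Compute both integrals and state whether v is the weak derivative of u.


LHS = -4/π, RHS = 4/π. No, v is not the weak derivative of u.

u(x) = 2*x**2 + 2, classical derivative u'(x) = 4*x.
φ(x) = sin(πx), so φ'(x) = π*cos(π*x).
Note φ(0) = φ(1) = 0, so the boundary term u·φ vanishes.
LHS = ∫_0^1 u(x) φ'(x) dx = ∫_0^1 (2*π*x^2*cos(π*x) + 2*π*cos(π*x)) dx. Term by term:
  ∫_0^1 2*π*cos(π*x) dx = 0;  ∫_0^1 2*π*x^2*cos(π*x) dx = -4/π.
Sum: 0 − 4/π = -4/π.
So LHS = -4/π.
∫_0^1 v(x) φ(x) dx = ∫_0^1 (-4*x*sin(π*x)) dx. Term by term:
  ∫_0^1 -4*x*sin(π*x) dx = -4/π.
So RHS = -∫_0^1 v(x) φ(x) dx = 4/π.
LHS − RHS = -8/π ≠ 0, so the identity fails.
(For a valid weak derivative the identity must hold for EVERY test function, in particular this one. The failure shows v is NOT the weak derivative of u.)
Correct weak derivative would be u'(x) = 4*x.


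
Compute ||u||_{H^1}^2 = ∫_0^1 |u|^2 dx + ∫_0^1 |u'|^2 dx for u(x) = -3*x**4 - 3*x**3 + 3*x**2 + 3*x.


||u||_{H^1}^2 = 3029/140

The H^1 norm (squared) on an interval (0, L) is
  ||u||_{H^1}^2 = ∫_0^L u(x)^2 dx + ∫_0^L u'(x)^2 dx.
Compute u'(x) = -12*x**3 - 9*x**2 + 6*x + 3.
Then u(x)^2 = 9*x**8 + 18*x**7 - 9*x**6 - 36*x**5 - 9*x**4 + 18*x**3 + 9*x**2 and u'(x)^2 = 144*x**6 + 216*x**5 - 63*x**4 - 180*x**3 - 18*x**2 + 36*x + 9.
Integrate each monomial from 0 to 1 using ∫_0^1 c·x^n dx = c·1^(n+1)/(n+1):
  ∫_0^1 u(x)^2 dx = ∫_0^1 (9*x^8 + 18*x^7 - 9*x^6 - 36*x^5 - 9*x^4 + 18*x^3 + 9*x^2) dx. Term by term:
    ∫_0^1 9*x^8 dx = 1;  ∫_0^1 18*x^7 dx = 9/4;  ∫_0^1 -9*x^6 dx = -9/7;
    ∫_0^1 -36*x^5 dx = -6;  ∫_0^1 -9*x^4 dx = -9/5;  ∫_0^1 18*x^3 dx = 9/2;
    ∫_0^1 9*x^2 dx = 3.
  Sum: 1 + 9/4 − 9/7 − 6 − 9/5 + 9/2 + 3 = 233/140.
  ∫_0^1 u'(x)^2 dx = ∫_0^1 (144*x^6 + 216*x^5 - 63*x^4 - 180*x^3 - 18*x^2 + 36*x + 9) dx. Term by term:
    ∫_0^1 144*x^6 dx = 144/7;  ∫_0^1 216*x^5 dx = 36;  ∫_0^1 -63*x^4 dx = -63/5;
    ∫_0^1 -180*x^3 dx = -45;  ∫_0^1 -18*x^2 dx = -6;  ∫_0^1 36*x dx = 18;
    ∫_0^1 9 dx = 9.
  Sum: 144/7 + 36 − 63/5 − 45 − 6 + 18 + 9 = 699/35.
Adding: ||u||_{H^1}^2 = 233/140 + 699/35 = 3029/140.


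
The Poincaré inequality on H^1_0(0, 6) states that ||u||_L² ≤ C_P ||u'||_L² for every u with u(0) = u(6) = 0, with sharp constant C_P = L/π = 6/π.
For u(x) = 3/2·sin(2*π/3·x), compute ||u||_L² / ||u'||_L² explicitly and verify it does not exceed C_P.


||u||_L² / ||u'||_L² = 3/(2*π) < C_P = 6/π.

u(x) = 3/2·sin(2*π/3·x), so u'(x) = π*cos(2*π*x/3).
Writing u(x) = A·sin(kπx/L) with A = 3/2 and k = 4, use ∫_0^L sin²(kπx/L) dx = L/2 and ∫_0^L cos²(kπx/L) dx = L/2.
u² = 9/4·sin²(2*π/3·x) and (u')² = π^2·cos²(2*π/3·x), and each of sin², cos² integrates to L/2 = 3 over (0, 6).
∫_0^6 u² dx = 27/4, so ||u||_L² = 3*sqrt(3)/2.
∫_0^6 (u')² dx = 3*π^2, so ||u'||_L² = sqrt(3)*π.
Ratio ||u||_L² / ||u'||_L² = 3/(2*π).
Sharp Poincaré constant on H^1_0(0, 6) is C_P = L/π = 6/π, achieved by sin(π/6·x).
This is the k = 4 harmonic; the ratio L/(kπ) is strictly less than C_P = L/π, consistent with the sharp inequality ||u||_L² ≤ C_P ||u'||_L².


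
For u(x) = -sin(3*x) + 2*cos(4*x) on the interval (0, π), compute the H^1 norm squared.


||u||_{H^1(0,π)}^2 = 408/7 + 39*π

u'(x) = -8*sin(4*x) - 3*cos(3*x).
Expand u² and (u')² and integrate term by term on (0, π), using: for integers n ≥ 1, ∫_0^π sin²(nx) dx = ∫_0^π cos²(nx) dx = π/2; for n ≠ n', ∫_0^π sin(nx)sin(n'x) dx = ∫_0^π cos(nx)cos(n'x) dx = 0; and by product-to-sum, ∫_0^π sin(nx)cos(n'x) dx = ½∫_0^π [sin((n+n')x) + sin((n−n')x)] dx, which is 0 when n+n' is even and 2n/(n²−n'²) when n+n' is odd (it need not vanish on (0, π)).
  u² squared terms: (-1)²·∫sin(3x)² dx = 1·π/2 = π/2;  (2)²·∫cos(4x)² dx = 4·π/2 = 2*π.
  u² cross terms: 2·(-1)·(2)·∫sin(3x)·cos(4x) dx = -4·(-6/7) = 24/7.
  So ∫_0^π u² dx = π/2 + 2*π + 24/7 = 24/7 + 5*π/2.
  (u')² squared terms: (-8)²·∫sin(4x)² dx = 64·π/2 = 32*π;  (-3)²·∫cos(3x)² dx = 9·π/2 = 9*π/2.
  (u')² cross terms: 2·(-8)·(-3)·∫sin(4x)·cos(3x) dx = 48·(8/7) = 384/7.
  So ∫_0^π (u')² dx = 32*π + 9*π/2 + 384/7 = 384/7 + 73*π/2.
||u||_{H^1}^2 = (24/7 + 5*π/2) + (384/7 + 73*π/2) = 408/7 + 39*π.


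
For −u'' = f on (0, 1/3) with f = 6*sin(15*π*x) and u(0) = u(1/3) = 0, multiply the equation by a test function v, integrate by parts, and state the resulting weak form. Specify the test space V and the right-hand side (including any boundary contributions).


V = H^1_0(0, 1/3) (so v(0) = v(1/3) = 0); weak form: ∫_0^1/3 u'v' dx = ∫_0^1/3 (6*sin(15*π*x)) v dx for all v ∈ V.

Multiply both sides by a test function v and integrate from 0 to 1/3:
  ∫_0^1/3 −u''(x) v(x) dx = ∫_0^1/3 f(x) v(x) dx.
Integrate the LHS by parts once:
  ∫_0^1/3 −u'' v dx = −[u'(x) v(x)]_0^1/3 + ∫_0^1/3 u'(x) v'(x) dx.
Thus ∫_0^1/3 u'(x) v'(x) dx = ∫_0^1/3 f(x) v(x) dx + [u'(x) v(x)]_0^1/3.
Choose V so that boundary terms are either known or forced to vanish.
u is Dirichlet: u(0) = u(1/3) = 0. Let V = H^1_0(0, 1/3); then v(0) = v(1/3) = 0, and [u' v]_0^1/3 = 0.
Weak formulation: find u (satisfying any essential BC) such that ∫_0^1/3 u'(x) v'(x) dx = ∫_0^1/3 f v dx for all v ∈ V.
Substituting f(x) = 6*sin(15*π*x), the right-hand side is ∫_0^1/3 (6*sin(15*π*x)) v dx.


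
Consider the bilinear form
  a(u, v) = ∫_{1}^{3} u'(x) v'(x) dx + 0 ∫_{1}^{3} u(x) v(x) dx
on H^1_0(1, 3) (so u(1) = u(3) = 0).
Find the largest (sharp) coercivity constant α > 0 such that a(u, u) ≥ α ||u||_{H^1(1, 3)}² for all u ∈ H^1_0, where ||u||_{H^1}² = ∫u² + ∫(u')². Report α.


α = π^2/(4 + π^2)

Coercivity of a(·,·) on H^1_0(1, 3) means a(u, u) ≥ α ||u||_{H^1}² for every u ∈ H^1_0.
The interval has length L = 2, and Poincaré/coercivity depend only on L. Here a(u, u) = ∫(u')² + (0)·∫u².
Here c = 0, so a(u,u) = ∫(u')² alone. The condition a(u,u) ≥ α||u||_{H^1}² reads (1−α)∫(u')² ≥ (α−c)∫u². Any admissible α is ≤ 1 (rapidly oscillating u have ∫u²/∫(u')² → 0), and α = 1 would force 0 ≥ (1−c)∫u², impossible since c < 1; so 1−α > 0. By the sharp Poincaré inequality on H^1_0 of an interval of length L, ∫(u')² ≥ (π/L)²∫u² with equality for the first sine mode sin(π(x−x₀)/L) (x₀ the left endpoint), so the inequality holds for all u iff (1−α)(π/L)² ≥ α − c, i.e. α ≤ ((π/L)² + c)/((π/L)² + 1) = (1 + c(L/π)²)/(1 + (L/π)²). (Direct route, valid since c ≤ 0: Poincaré gives c∫u² ≥ c(L/π)²∫(u')², so a(u,u) ≥ (1 + c(L/π)²)∫(u')², while ||u||_{H^1}² ≤ (1 + (L/π)²)∫(u')²; dividing yields the same α.) With (π/L)² = π^2/4 and c = 0, the largest admissible constant is α = ((π/L)² + c)/((π/L)² + 1).
Simplifying, α = π^2/(4 + π^2).


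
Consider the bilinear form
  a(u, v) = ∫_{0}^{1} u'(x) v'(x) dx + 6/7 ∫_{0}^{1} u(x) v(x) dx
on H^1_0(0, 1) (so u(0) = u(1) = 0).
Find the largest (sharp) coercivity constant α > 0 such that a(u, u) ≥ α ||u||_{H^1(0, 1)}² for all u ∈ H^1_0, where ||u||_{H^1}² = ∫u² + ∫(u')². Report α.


α = (6/7 + π^2)/(1 + π^2)

Coercivity of a(·,·) on H^1_0(0, 1) means a(u, u) ≥ α ||u||_{H^1}² for every u ∈ H^1_0.
The interval has length L = 1, and Poincaré/coercivity depend only on L. Here a(u, u) = ∫(u')² + (6/7)·∫u².
Here 0 < c = 6/7 < 1. The condition a(u,u) ≥ α||u||_{H^1}² reads (1−α)∫(u')² ≥ (α−c)∫u². Any admissible α is ≤ 1 (rapidly oscillating u have ∫u²/∫(u')² → 0), and α = 1 would force 0 ≥ (1−c)∫u², impossible since c < 1; so 1−α > 0. By the sharp Poincaré inequality on H^1_0 of an interval of length L, ∫(u')² ≥ (π/L)²∫u² with equality for the first sine mode sin(π(x−x₀)/L) (x₀ the left endpoint), so the inequality holds for all u iff (1−α)(π/L)² ≥ α − c, i.e. α ≤ ((π/L)² + c)/((π/L)² + 1) = (1 + c(L/π)²)/(1 + (L/π)²). With (π/L)² = π^2 and c = 6/7, the largest admissible constant is α = ((π/L)² + c)/((π/L)² + 1).
Simplifying, α = (6/7 + π^2)/(1 + π^2).


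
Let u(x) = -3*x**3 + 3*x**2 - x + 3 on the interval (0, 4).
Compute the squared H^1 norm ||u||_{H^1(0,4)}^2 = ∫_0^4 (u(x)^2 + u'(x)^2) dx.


||u||_{H^1}^2 = 2251544/105

The H^1 norm (squared) on an interval (0, L) is
  ||u||_{H^1}^2 = ∫_0^L u(x)^2 dx + ∫_0^L u'(x)^2 dx.
Compute u'(x) = -9*x**2 + 6*x - 1.
Then u(x)^2 = 9*x**6 - 18*x**5 + 15*x**4 - 24*x**3 + 19*x**2 - 6*x + 9 and u'(x)^2 = 81*x**4 - 108*x**3 + 54*x**2 - 12*x + 1.
Integrate each monomial from 0 to 4 using ∫_0^4 c·x^n dx = c·4^(n+1)/(n+1):
  ∫_0^4 u(x)^2 dx = ∫_0^4 (9*x^6 - 18*x^5 + 15*x^4 - 24*x^3 + 19*x^2 - 6*x + 9) dx. Term by term:
    ∫_0^4 9*x^6 dx = 147456/7;  ∫_0^4 -18*x^5 dx = -12288;  ∫_0^4 15*x^4 dx = 3072;
    ∫_0^4 -24*x^3 dx = -1536;  ∫_0^4 19*x^2 dx = 1216/3;  ∫_0^4 -6*x dx = -48;
    ∫_0^4 9 dx = 36.
  Sum: 147456/7 − 12288 + 3072 − 1536 + 1216/3 − 48 + 36 = 224836/21.
  ∫_0^4 u'(x)^2 dx = ∫_0^4 (81*x^4 - 108*x^3 + 54*x^2 - 12*x + 1) dx. Term by term:
    ∫_0^4 81*x^4 dx = 82944/5;  ∫_0^4 -108*x^3 dx = -6912;  ∫_0^4 54*x^2 dx = 1152;
    ∫_0^4 -12*x dx = -96;  ∫_0^4 1 dx = 4.
  Sum: 82944/5 − 6912 + 1152 − 96 + 4 = 53684/5.
Adding: ||u||_{H^1}^2 = 224836/21 + 53684/5 = 2251544/105.


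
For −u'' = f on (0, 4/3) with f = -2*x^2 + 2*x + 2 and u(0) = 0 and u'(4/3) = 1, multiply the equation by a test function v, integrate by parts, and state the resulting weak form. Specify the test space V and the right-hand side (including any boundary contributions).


V = {v ∈ H^1(0, 4/3) : v(0) = 0} (test functions vanish at x = 0 where u is specified); weak form: ∫_0^4/3 u'v' dx = ∫_0^4/3 (-2*x^2 + 2*x + 2) v dx + v(4/3) for all v ∈ V.

Multiply both sides by a test function v and integrate from 0 to 4/3:
  ∫_0^4/3 −u''(x) v(x) dx = ∫_0^4/3 f(x) v(x) dx.
Integrate the LHS by parts once:
  ∫_0^4/3 −u'' v dx = −[u'(x) v(x)]_0^4/3 + ∫_0^4/3 u'(x) v'(x) dx.
Thus ∫_0^4/3 u'(x) v'(x) dx = ∫_0^4/3 f(x) v(x) dx + [u'(x) v(x)]_0^4/3.
Choose V so that boundary terms are either known or forced to vanish.
Mixed BC: u(0) = 0 (Dirichlet) and u'(4/3) = 1 (Neumann). Define V = {v ∈ H^1(0, 4/3) : v(0) = 0}. Then [u' v]_0^4/3 = u'(4/3)·v(4/3) − u'(0)·0 = v(4/3).
Weak formulation: find u (satisfying any essential BC) such that ∫_0^4/3 u'(x) v'(x) dx = ∫_0^4/3 f v dx + v(4/3) for all v ∈ V (Dirichlet at 0 absorbed into V; Neumann datum at x = 4/3 contributes the boundary term).
Substituting f(x) = -2*x^2 + 2*x + 2, the right-hand side is ∫_0^4/3 (-2*x^2 + 2*x + 2) v dx + v(4/3).


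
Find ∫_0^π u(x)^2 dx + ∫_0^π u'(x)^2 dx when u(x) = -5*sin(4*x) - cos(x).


||u||_{H^1(0,π)}^2 = 32/3 + 427*π/2

u'(x) = sin(x) - 20*cos(4*x).
Expand u² and (u')² and integrate term by term on (0, π), using: for integers n ≥ 1, ∫_0^π sin²(nx) dx = ∫_0^π cos²(nx) dx = π/2; for n ≠ n', ∫_0^π sin(nx)sin(n'x) dx = ∫_0^π cos(nx)cos(n'x) dx = 0; and by product-to-sum, ∫_0^π sin(nx)cos(n'x) dx = ½∫_0^π [sin((n+n')x) + sin((n−n')x)] dx, which is 0 when n+n' is even and 2n/(n²−n'²) when n+n' is odd (it need not vanish on (0, π)).
  u² squared terms: (-1)²·∫cos(x)² dx = 1·π/2 = π/2;  (-5)²·∫sin(4x)² dx = 25·π/2 = 25*π/2.
  u² cross terms: 2·(-1)·(-5)·∫cos(x)·sin(4x) dx = 10·(8/15) = 16/3.
  So ∫_0^π u² dx = π/2 + 25*π/2 + 16/3 = 16/3 + 13*π.
  (u')² squared terms: (-20)²·∫cos(4x)² dx = 400·π/2 = 200*π;  (1)²·∫sin(x)² dx = 1·π/2 = π/2.
  (u')² cross terms: 2·(-20)·(1)·∫cos(4x)·sin(x) dx = -40·(-2/15) = 16/3.
  So ∫_0^π (u')² dx = 200*π + π/2 + 16/3 = 16/3 + 401*π/2.
||u||_{H^1}^2 = (16/3 + 13*π) + (16/3 + 401*π/2) = 32/3 + 427*π/2.


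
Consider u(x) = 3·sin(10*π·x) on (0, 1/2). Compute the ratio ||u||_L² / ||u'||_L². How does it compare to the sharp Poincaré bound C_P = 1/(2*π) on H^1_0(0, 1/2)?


||u||_L² / ||u'||_L² = 1/(10*π) < C_P = 1/(2*π).

u(x) = 3·sin(10*π·x), so u'(x) = 30*π*cos(10*π*x).
Writing u(x) = A·sin(kπx/L) with A = 3 and k = 5, use ∫_0^L sin²(kπx/L) dx = L/2 and ∫_0^L cos²(kπx/L) dx = L/2.
u² = 9·sin²(10*π·x) and (u')² = 900*π^2·cos²(10*π·x), and each of sin², cos² integrates to L/2 = 1/4 over (0, 1/2).
∫_0^1/2 u² dx = 9/4, so ||u||_L² = 3/2.
∫_0^1/2 (u')² dx = 225*π^2, so ||u'||_L² = 15*π.
Ratio ||u||_L² / ||u'||_L² = 1/(10*π).
Sharp Poincaré constant on H^1_0(0, 1/2) is C_P = L/π = 1/(2*π), achieved by sin(2*π·x).
This is the k = 5 harmonic; the ratio L/(kπ) is strictly less than C_P = L/π, consistent with the sharp inequality ||u||_L² ≤ C_P ||u'||_L².


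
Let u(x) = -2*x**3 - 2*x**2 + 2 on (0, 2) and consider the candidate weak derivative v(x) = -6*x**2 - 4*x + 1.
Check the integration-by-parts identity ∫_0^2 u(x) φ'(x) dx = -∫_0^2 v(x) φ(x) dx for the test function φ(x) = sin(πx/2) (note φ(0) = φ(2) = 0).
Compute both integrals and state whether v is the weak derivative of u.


LHS = -192/π^3 + 64/π, RHS = -192/π^3 + 60/π. No, v is not the weak derivative of u.

u(x) = -2*x**3 - 2*x**2 + 2, classical derivative u'(x) = -6*x**2 - 4*x.
φ(x) = sin(πx/2), so φ'(x) = π*cos(π*x/2)/2.
Note φ(0) = φ(2) = 0, so the boundary term u·φ vanishes.
LHS = ∫_0^2 u(x) φ'(x) dx = ∫_0^2 (-π*x^3*cos(π*x/2) - π*x^2*cos(π*x/2) + π*cos(π*x/2)) dx. Term by term:
  ∫_0^2 π*cos(π*x/2) dx = 0;  ∫_0^2 -π*x^2*cos(π*x/2) dx = 16/π;  ∫_0^2 -π*x^3*cos(π*x/2) dx = -192/π^3 + 48/π.
Sum: 0 + 16/π + -192/π^3 + 48/π = -192/π^3 + 64/π.
So LHS = -192/π^3 + 64/π.
∫_0^2 v(x) φ(x) dx = ∫_0^2 (-6*x^2*sin(π*x/2) - 4*x*sin(π*x/2) + sin(π*x/2)) dx. Term by term:
  ∫_0^2 -6*x^2*sin(π*x/2) dx = -48/π + 192/π^3;  ∫_0^2 -4*x*sin(π*x/2) dx = -16/π;  ∫_0^2 sin(π*x/2) dx = 4/π.
Sum: -48/π + 192/π^3 − 16/π + 4/π = -60/π + 192/π^3.
So RHS = -∫_0^2 v(x) φ(x) dx = -192/π^3 + 60/π.
LHS − RHS = 4/π ≠ 0, so the identity fails.
(For a valid weak derivative the identity must hold for EVERY test function, in particular this one. The failure shows v is NOT the weak derivative of u.)
Correct weak derivative would be u'(x) = -6*x**2 - 4*x.


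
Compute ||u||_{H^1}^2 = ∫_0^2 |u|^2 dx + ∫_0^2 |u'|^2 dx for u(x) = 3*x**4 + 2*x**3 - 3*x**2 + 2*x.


||u||_{H^1}^2 = 442408/105

The H^1 norm (squared) on an interval (0, L) is
  ||u||_{H^1}^2 = ∫_0^L u(x)^2 dx + ∫_0^L u'(x)^2 dx.
Compute u'(x) = 12*x**3 + 6*x**2 - 6*x + 2.
Then u(x)^2 = 9*x**8 + 12*x**7 - 14*x**6 + 17*x**4 - 12*x**3 + 4*x**2 and u'(x)^2 = 144*x**6 + 144*x**5 - 108*x**4 - 24*x**3 + 60*x**2 - 24*x + 4.
Integrate each monomial from 0 to 2 using ∫_0^2 c·x^n dx = c·2^(n+1)/(n+1):
  ∫_0^2 u(x)^2 dx = ∫_0^2 (9*x^8 + 12*x^7 - 14*x^6 + 17*x^4 - 12*x^3 + 4*x^2) dx. Term by term:
    ∫_0^2 9*x^8 dx = 512;  ∫_0^2 12*x^7 dx = 384;  ∫_0^2 -14*x^6 dx = -256;
    ∫_0^2 17*x^4 dx = 544/5;  ∫_0^2 -12*x^3 dx = -48;  ∫_0^2 4*x^2 dx = 32/3.
  Sum: 512 + 384 − 256 + 544/5 − 48 + 32/3 = 10672/15.
  ∫_0^2 u'(x)^2 dx = ∫_0^2 (144*x^6 + 144*x^5 - 108*x^4 - 24*x^3 + 60*x^2 - 24*x + 4) dx. Term by term:
    ∫_0^2 144*x^6 dx = 18432/7;  ∫_0^2 144*x^5 dx = 1536;  ∫_0^2 -108*x^4 dx = -3456/5;
    ∫_0^2 -24*x^3 dx = -96;  ∫_0^2 60*x^2 dx = 160;  ∫_0^2 -24*x dx = -48;
    ∫_0^2 4 dx = 8.
  Sum: 18432/7 + 1536 − 3456/5 − 96 + 160 − 48 + 8 = 122568/35.
Adding: ||u||_{H^1}^2 = 10672/15 + 122568/35 = 442408/105.


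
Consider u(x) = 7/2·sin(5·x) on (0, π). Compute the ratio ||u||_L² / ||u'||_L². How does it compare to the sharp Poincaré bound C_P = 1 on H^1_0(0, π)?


||u||_L² / ||u'||_L² = 1/5 < C_P = 1.

u(x) = 7/2·sin(5·x), so u'(x) = 35*cos(5*x)/2.
Writing u(x) = A·sin(kπx/L) with A = 7/2 and k = 5, use ∫_0^L sin²(kπx/L) dx = L/2 and ∫_0^L cos²(kπx/L) dx = L/2.
u² = 49/4·sin²(5·x) and (u')² = 1225/4·cos²(5·x), and each of sin², cos² integrates to L/2 = π/2 over (0, π).
∫_0^π u² dx = 49*π/8, so ||u||_L² = 7*sqrt(2)*sqrt(π)/4.
∫_0^π (u')² dx = 1225*π/8, so ||u'||_L² = 35*sqrt(2)*sqrt(π)/4.
Ratio ||u||_L² / ||u'||_L² = 1/5.
Sharp Poincaré constant on H^1_0(0, π) is C_P = L/π = 1, achieved by sin(x).
This is the k = 5 harmonic; the ratio L/(kπ) is strictly less than C_P = L/π, consistent with the sharp inequality ||u||_L² ≤ C_P ||u'||_L².


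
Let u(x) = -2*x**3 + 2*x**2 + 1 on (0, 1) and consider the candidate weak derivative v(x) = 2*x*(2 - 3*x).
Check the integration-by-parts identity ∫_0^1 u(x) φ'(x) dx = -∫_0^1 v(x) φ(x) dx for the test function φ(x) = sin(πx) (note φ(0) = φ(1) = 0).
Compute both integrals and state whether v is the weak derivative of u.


LHS = -24/π^3 + 2/π, RHS = -24/π^3 + 2/π. Yes, v = u' weakly.

u(x) = -2*x**3 + 2*x**2 + 1, classical derivative u'(x) = -6*x**2 + 4*x.
φ(x) = sin(πx), so φ'(x) = π*cos(π*x).
Note φ(0) = φ(1) = 0, so the boundary term u·φ vanishes.
LHS = ∫_0^1 u(x) φ'(x) dx = ∫_0^1 (-2*π*x^3*cos(π*x) + 2*π*x^2*cos(π*x) + π*cos(π*x)) dx. Term by term:
  ∫_0^1 π*cos(π*x) dx = 0;  ∫_0^1 -2*π*x^3*cos(π*x) dx = -24/π^3 + 6/π;  ∫_0^1 2*π*x^2*cos(π*x) dx = -4/π.
Sum: 0 + -24/π^3 + 6/π − 4/π = -24/π^3 + 2/π.
So LHS = -24/π^3 + 2/π.
∫_0^1 v(x) φ(x) dx = ∫_0^1 (-6*x^2*sin(π*x) + 4*x*sin(π*x)) dx. Term by term:
  ∫_0^1 -6*x^2*sin(π*x) dx = -6/π + 24/π^3;  ∫_0^1 4*x*sin(π*x) dx = 4/π.
Sum: -6/π + 24/π^3 + 4/π = -2/π + 24/π^3.
So RHS = -∫_0^1 v(x) φ(x) dx = -24/π^3 + 2/π.
LHS = RHS, so the identity holds for this test φ.
Moreover u is smooth here and v(x) = u'(x) = -6*x**2 + 4*x pointwise, so the identity holds for every test function. Hence v is the weak derivative of u.


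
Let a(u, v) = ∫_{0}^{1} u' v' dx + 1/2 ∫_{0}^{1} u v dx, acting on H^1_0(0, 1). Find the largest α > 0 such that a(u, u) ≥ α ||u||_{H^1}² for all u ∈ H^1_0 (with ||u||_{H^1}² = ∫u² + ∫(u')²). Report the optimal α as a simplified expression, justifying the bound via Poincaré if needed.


α = (1/2 + π^2)/(1 + π^2)

Coercivity of a(·,·) on H^1_0(0, 1) means a(u, u) ≥ α ||u||_{H^1}² for every u ∈ H^1_0.
The interval has length L = 1, and Poincaré/coercivity depend only on L. Here a(u, u) = ∫(u')² + (1/2)·∫u².
Here 0 < c = 1/2 < 1. The condition a(u,u) ≥ α||u||_{H^1}² reads (1−α)∫(u')² ≥ (α−c)∫u². Any admissible α is ≤ 1 (rapidly oscillating u have ∫u²/∫(u')² → 0), and α = 1 would force 0 ≥ (1−c)∫u², impossible since c < 1; so 1−α > 0. By the sharp Poincaré inequality on H^1_0 of an interval of length L, ∫(u')² ≥ (π/L)²∫u² with equality for the first sine mode sin(π(x−x₀)/L) (x₀ the left endpoint), so the inequality holds for all u iff (1−α)(π/L)² ≥ α − c, i.e. α ≤ ((π/L)² + c)/((π/L)² + 1) = (1 + c(L/π)²)/(1 + (L/π)²). With (π/L)² = π^2 and c = 1/2, the largest admissible constant is α = ((π/L)² + c)/((π/L)² + 1).
Simplifying, α = (1/2 + π^2)/(1 + π^2).


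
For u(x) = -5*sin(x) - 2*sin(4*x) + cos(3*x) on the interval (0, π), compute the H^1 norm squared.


||u||_{H^1(0,π)}^2 = -320/7 + 64*π

u'(x) = -3*sin(3*x) - 5*cos(x) - 8*cos(4*x).
Expand u² and (u')² and integrate term by term on (0, π), using: for integers n ≥ 1, ∫_0^π sin²(nx) dx = ∫_0^π cos²(nx) dx = π/2; for n ≠ n', ∫_0^π sin(nx)sin(n'x) dx = ∫_0^π cos(nx)cos(n'x) dx = 0; and by product-to-sum, ∫_0^π sin(nx)cos(n'x) dx = ½∫_0^π [sin((n+n')x) + sin((n−n')x)] dx, which is 0 when n+n' is even and 2n/(n²−n'²) when n+n' is odd (it need not vanish on (0, π)).
  u² squared terms: (-5)²·∫sin(x)² dx = 25·π/2 = 25*π/2;  (-2)²·∫sin(4x)² dx = 4·π/2 = 2*π;  (1)²·∫cos(3x)² dx = 1·π/2 = π/2.
  u² cross terms: 2·(-5)·(-2)·∫sin(x)·sin(4x) dx = 20·(0) = 0;  2·(-5)·(1)·∫sin(x)·cos(3x) dx = -10·(0) = 0;  2·(-2)·(1)·∫sin(4x)·cos(3x) dx = -4·(8/7) = -32/7.
  So ∫_0^π u² dx = 25*π/2 + 2*π + π/2 + 0 + 0 − 32/7 = -32/7 + 15*π.
  (u')² squared terms: (-8)²·∫cos(4x)² dx = 64·π/2 = 32*π;  (-5)²·∫cos(x)² dx = 25·π/2 = 25*π/2;  (-3)²·∫sin(3x)² dx = 9·π/2 = 9*π/2.
  (u')² cross terms: 2·(-8)·(-5)·∫cos(4x)·cos(x) dx = 80·(0) = 0;  2·(-8)·(-3)·∫cos(4x)·sin(3x) dx = 48·(-6/7) = -288/7;  2·(-5)·(-3)·∫cos(x)·sin(3x) dx = 30·(0) = 0.
  So ∫_0^π (u')² dx = 32*π + 25*π/2 + 9*π/2 + 0 − 288/7 + 0 = -288/7 + 49*π.
||u||_{H^1}^2 = (-32/7 + 15*π) + (-288/7 + 49*π) = -320/7 + 64*π.
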